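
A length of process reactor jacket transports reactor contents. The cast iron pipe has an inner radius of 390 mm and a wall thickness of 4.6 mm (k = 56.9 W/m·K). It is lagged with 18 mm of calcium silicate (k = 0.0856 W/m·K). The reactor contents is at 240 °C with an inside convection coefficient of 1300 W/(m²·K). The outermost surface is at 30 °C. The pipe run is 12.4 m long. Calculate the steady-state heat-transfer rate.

Treating each annulus and film as a series resistance:
R_inner film = 1/(h_i·2πr₁L) = 1/(1300×2π×0.39×12.4) = 2.532×10^-5 K/W
R_cast iron pipe wall = ln(394.6/390)/(2π×56.9×12.4) = 2.645×10^-6 K/W
R_calcium silicate = ln(412.6/394.6)/(2π×0.0856×12.4) = 0.006688 K/W
R_total = 0.006716 K/W
Q = ΔT/R_total = 210/0.006716

Q ≈ 31300 W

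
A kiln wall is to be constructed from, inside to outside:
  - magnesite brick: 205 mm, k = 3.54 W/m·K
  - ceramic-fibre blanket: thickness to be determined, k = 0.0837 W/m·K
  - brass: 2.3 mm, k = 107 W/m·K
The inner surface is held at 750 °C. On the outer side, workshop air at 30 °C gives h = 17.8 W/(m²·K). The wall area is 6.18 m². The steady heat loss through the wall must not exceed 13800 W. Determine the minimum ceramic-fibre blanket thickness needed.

Series thermal resistances:
R_magnesite brick = L/(kA) = 0.205/(3.54×6.18) = 0.00937 K/W
R_brass = L/(kA) = 0.0023/(107×6.18) = 3.478×10^-6 K/W
R_outer film = 1/(h_o·A) = 1/(17.8×6.18) = 0.009091 K/W
Sum of the known resistances R_other = 0.01846 K/W
Required total resistance R_tot = ΔT/Q_allow = 720/13800 = 0.05217 K/W
R_ceramic-fibre blanket = R_tot − R_other = 0.03371 K/W
L = R·k·A = 0.03371×0.0837×6.18

L ≈ 17.4 mm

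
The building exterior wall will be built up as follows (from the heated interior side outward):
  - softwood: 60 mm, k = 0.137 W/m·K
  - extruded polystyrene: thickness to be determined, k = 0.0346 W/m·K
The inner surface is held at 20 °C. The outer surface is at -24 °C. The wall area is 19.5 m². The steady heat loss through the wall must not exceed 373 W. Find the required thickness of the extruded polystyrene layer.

L ≈ 64.4 mm

Treating each layer as a thermal resistance in series:
R_softwood = L/(kA) = 0.06/(0.137×19.5) = 0.02246 K/W
Sum of the known resistances R_other = 0.02246 K/W
Required total resistance R_tot = ΔT/Q_allow = 44/373 = 0.118 K/W
R_extruded polystyrene = R_tot − R_other = 0.0955 K/W
L = R·k·A = 0.0955×0.0346×19.5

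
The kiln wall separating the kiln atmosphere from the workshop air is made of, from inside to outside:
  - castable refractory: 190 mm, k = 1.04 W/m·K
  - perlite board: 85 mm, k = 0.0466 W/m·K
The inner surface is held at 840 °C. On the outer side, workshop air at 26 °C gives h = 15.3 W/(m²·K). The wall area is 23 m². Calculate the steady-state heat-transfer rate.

Series thermal resistances:
R_castable refractory = L/(kA) = 0.19/(1.04×23) = 0.007943 K/W
R_perlite board = L/(kA) = 0.085/(0.0466×23) = 0.07931 K/W
R_outer film = 1/(h_o·A) = 1/(15.3×23) = 0.002842 K/W
R_total = 0.09009 K/W
Q = ΔT / R_total = 814 / 0.09009

Q ≈ 9040 W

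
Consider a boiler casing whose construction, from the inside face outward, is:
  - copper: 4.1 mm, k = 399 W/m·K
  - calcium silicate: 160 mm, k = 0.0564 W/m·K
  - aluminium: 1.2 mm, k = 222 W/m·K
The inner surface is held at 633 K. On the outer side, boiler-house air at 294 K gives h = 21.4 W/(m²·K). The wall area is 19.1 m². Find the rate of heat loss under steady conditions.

Q ≈ 2250 W

Using the resistance-network approach (series):
R_copper = L/(kA) = 0.0041/(399×19.1) = 5.38×10^-7 K/W
R_calcium silicate = L/(kA) = 0.16/(0.0564×19.1) = 0.1485 K/W
R_aluminium = L/(kA) = 0.0012/(222×19.1) = 2.83×10^-7 K/W
R_outer film = 1/(h_o·A) = 1/(21.4×19.1) = 0.002447 K/W
R_total = 0.151 K/W
Q = ΔT / R_total = 339 / 0.151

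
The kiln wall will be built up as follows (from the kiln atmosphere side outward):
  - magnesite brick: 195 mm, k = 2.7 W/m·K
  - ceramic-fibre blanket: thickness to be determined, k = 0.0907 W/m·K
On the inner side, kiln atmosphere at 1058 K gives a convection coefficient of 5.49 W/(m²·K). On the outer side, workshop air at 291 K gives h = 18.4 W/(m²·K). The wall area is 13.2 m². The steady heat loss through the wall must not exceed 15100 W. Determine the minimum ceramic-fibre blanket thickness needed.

Thermal resistances in series:
R_inner film = 1/(h_i·A) = 1/(5.49×13.2) = 0.0138 K/W
R_magnesite brick = L/(kA) = 0.195/(2.7×13.2) = 0.005471 K/W
R_outer film = 1/(h_o·A) = 1/(18.4×13.2) = 0.004117 K/W
Sum of the known resistances R_other = 0.02339 K/W
Required total resistance R_tot = ΔT/Q_allow = 767/15100 = 0.05079 K/W
R_ceramic-fibre blanket = R_tot − R_other = 0.02741 K/W
L = R·k·A = 0.02741×0.0907×13.2

L ≈ 32.8 mm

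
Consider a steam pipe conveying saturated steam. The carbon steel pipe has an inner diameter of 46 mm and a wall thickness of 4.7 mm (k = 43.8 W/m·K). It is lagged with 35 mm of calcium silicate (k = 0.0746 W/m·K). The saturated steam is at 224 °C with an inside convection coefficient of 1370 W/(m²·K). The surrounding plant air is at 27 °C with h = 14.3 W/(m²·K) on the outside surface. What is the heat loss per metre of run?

Cylindrical conduction, so R = ln(r₂/r₁)/(2πkL) per layer, in series:
R_inner film = 1/(h_i·2πr₁L) = 1/(1370×2π×0.023×1) = 0.005051 K/W
R_carbon steel pipe wall = ln(27.7/23)/(2π×43.8×1) = 6.756×10^-4 K/W
R_calcium silicate = ln(62.7/27.7)/(2π×0.0746×1) = 1.743 K/W
R_outer film = 1/(h_o·2πr_oL) = 1/(14.3×2π×0.0627×1) = 0.1775 K/W
R_total = 1.926 K/W
Q = ΔT/R_total = 197/1.926

q′ ≈ 102 W/m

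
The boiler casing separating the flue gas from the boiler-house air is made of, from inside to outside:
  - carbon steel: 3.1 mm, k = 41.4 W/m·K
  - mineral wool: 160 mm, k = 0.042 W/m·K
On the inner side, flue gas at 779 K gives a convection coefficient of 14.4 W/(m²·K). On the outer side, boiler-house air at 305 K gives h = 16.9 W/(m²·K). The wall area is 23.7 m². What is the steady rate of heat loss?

Thermal resistances in series:
R_inner film = 1/(h_i·A) = 1/(14.4×23.7) = 0.00293 K/W
R_carbon steel = L/(kA) = 0.0031/(41.4×23.7) = 3.159×10^-6 K/W
R_mineral wool = L/(kA) = 0.16/(0.042×23.7) = 0.1607 K/W
R_outer film = 1/(h_o·A) = 1/(16.9×23.7) = 0.002497 K/W
R_total = 0.1662 K/W
Q = ΔT / R_total = 474 / 0.1662

Q ≈ 2850 W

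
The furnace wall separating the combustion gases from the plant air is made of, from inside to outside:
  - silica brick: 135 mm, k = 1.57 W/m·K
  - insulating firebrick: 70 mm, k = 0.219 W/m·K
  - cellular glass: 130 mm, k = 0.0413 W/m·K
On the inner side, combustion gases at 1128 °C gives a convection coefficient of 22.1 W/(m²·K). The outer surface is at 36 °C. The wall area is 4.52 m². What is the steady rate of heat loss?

Q ≈ 1370 W

Using the resistance-network approach (series):
R_inner film = 1/(h_i·A) = 1/(22.1×4.52) = 0.01001 K/W
R_silica brick = L/(kA) = 0.135/(1.57×4.52) = 0.01902 K/W
R_insulating firebrick = L/(kA) = 0.07/(0.219×4.52) = 0.07072 K/W
R_cellular glass = L/(kA) = 0.13/(0.0413×4.52) = 0.6964 K/W
R_total = 0.7961 K/W
Q = ΔT / R_total = 1092 / 0.7961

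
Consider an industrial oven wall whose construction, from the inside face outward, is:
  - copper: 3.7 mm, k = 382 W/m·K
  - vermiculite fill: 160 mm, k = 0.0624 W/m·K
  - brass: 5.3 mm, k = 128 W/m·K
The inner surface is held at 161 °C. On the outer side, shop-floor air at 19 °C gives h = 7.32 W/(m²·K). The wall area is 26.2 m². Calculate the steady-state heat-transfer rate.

Q ≈ 1380 W

Series thermal resistances:
R_copper = L/(kA) = 0.0037/(382×26.2) = 3.697×10^-7 K/W
R_vermiculite fill = L/(kA) = 0.16/(0.0624×26.2) = 0.09787 K/W
R_brass = L/(kA) = 0.0053/(128×26.2) = 1.58×10^-6 K/W
R_outer film = 1/(h_o·A) = 1/(7.32×26.2) = 0.005214 K/W
R_total = 0.1031 K/W
Q = ΔT / R_total = 142 / 0.1031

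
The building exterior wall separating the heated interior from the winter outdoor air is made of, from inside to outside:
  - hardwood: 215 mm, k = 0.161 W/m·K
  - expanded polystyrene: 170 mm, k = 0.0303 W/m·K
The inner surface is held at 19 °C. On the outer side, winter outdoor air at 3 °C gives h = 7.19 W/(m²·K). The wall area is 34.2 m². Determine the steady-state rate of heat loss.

Q ≈ 77.2 W

Thermal resistances in series:
R_hardwood = L/(kA) = 0.215/(0.161×34.2) = 0.03905 K/W
R_expanded polystyrene = L/(kA) = 0.17/(0.0303×34.2) = 0.1641 K/W
R_outer film = 1/(h_o·A) = 1/(7.19×34.2) = 0.004067 K/W
R_total = 0.2072 K/W
Q = ΔT / R_total = 16 / 0.2072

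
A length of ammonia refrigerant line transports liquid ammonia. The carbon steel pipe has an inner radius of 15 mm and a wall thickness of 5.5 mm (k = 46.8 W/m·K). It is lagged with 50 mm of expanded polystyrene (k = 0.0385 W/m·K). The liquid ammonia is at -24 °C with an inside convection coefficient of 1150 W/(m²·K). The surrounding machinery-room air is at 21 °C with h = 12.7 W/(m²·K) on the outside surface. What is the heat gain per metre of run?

q′ ≈ 8.5 W/m

Treating each annulus and film as a series resistance:
R_inner film = 1/(h_i·2πr₁L) = 1/(1150×2π×0.015×1) = 0.009226 K/W
R_carbon steel pipe wall = ln(20.5/15)/(2π×46.8×1) = 0.001062 K/W
R_expanded polystyrene = ln(70.5/20.5)/(2π×0.0385×1) = 5.106 K/W
R_outer film = 1/(h_o·2πr_oL) = 1/(12.7×2π×0.0705×1) = 0.1778 K/W
R_total = 5.294 K/W
Q = ΔT/R_total = 45/5.294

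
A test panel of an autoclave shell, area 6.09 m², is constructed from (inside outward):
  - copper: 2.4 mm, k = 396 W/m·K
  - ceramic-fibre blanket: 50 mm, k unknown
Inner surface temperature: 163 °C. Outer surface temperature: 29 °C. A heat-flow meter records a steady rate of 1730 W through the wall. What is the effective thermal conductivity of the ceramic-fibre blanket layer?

Series thermal resistances:
R_copper = L/(kA) = 0.0024/(396×6.09) = 9.952×10^-7 K/W
Sum of known resistances R_other = 9.952×10^-7 K/W
Total R = ΔT/Q = 134/1730 = 0.07746 K/W
R_ceramic-fibre blanket = R_total − R_other = 0.07746 K/W
k = L/(R·A) = 0.05/(0.07746×6.09)

k ≈ 0.106 W/(m·K)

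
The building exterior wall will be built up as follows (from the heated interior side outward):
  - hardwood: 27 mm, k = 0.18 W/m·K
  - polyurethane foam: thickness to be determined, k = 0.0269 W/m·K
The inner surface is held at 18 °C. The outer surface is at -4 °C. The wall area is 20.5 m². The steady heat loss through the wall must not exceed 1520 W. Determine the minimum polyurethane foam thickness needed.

Treating each layer as a thermal resistance in series:
R_hardwood = L/(kA) = 0.027/(0.18×20.5) = 0.007317 K/W
Sum of the known resistances R_other = 0.007317 K/W
Required total resistance R_tot = ΔT/Q_allow = 22/1520 = 0.01447 K/W
R_polyurethane foam = R_tot − R_other = 0.007157 K/W
L = R·k·A = 0.007157×0.0269×20.5

L ≈ 3.95 mm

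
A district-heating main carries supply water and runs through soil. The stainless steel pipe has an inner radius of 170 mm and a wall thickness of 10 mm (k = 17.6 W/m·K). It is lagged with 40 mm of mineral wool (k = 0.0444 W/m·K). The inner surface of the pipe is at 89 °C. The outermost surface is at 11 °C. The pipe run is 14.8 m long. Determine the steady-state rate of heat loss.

Treating each annulus and film as a series resistance:
R_stainless steel pipe wall = ln(180/170)/(2π×17.6×14.8) = 3.492×10^-5 K/W
R_mineral wool = ln(220/180)/(2π×0.0444×14.8) = 0.0486 K/W
R_total = 0.04864 K/W
Q = ΔT/R_total = 78/0.04864

Q ≈ 1600 W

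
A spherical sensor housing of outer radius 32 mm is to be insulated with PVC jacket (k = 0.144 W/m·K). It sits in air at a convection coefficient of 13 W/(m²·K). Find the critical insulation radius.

For a sphere r_cr = 2k/h = 2×0.144/13
r_cr = 22.2 mm; since the bare radius (32 mm) is above r_cr, any added insulation will reduce heat loss.

r_cr ≈ 22.2 mm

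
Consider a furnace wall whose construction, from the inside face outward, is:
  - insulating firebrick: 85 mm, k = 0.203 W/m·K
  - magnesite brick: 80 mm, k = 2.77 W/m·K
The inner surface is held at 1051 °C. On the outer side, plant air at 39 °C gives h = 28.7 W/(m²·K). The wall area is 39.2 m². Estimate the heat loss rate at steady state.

Thermal resistances in series:
R_insulating firebrick = L/(kA) = 0.085/(0.203×39.2) = 0.01068 K/W
R_magnesite brick = L/(kA) = 0.08/(2.77×39.2) = 7.368×10^-4 K/W
R_outer film = 1/(h_o·A) = 1/(28.7×39.2) = 8.889×10^-4 K/W
R_total = 0.01231 K/W
Q = ΔT / R_total = 1012 / 0.01231

Q ≈ 82200 W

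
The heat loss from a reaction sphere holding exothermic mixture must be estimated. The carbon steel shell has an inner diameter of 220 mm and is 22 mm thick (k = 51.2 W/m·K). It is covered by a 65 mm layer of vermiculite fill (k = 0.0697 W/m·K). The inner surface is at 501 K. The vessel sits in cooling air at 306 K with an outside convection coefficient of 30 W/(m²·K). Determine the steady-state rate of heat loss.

Q ≈ 66.7 W

Radial (spherical) resistances in series:
R_carbon steel shell = (1/0.11 − 1/0.132)/(4π×51.2) = 0.002355 K/W
R_vermiculite fill = (1/0.132 − 1/0.197)/(4π×0.0697) = 2.854 K/W
R_outer film = 1/(h·4πr_o²) = 1/(30×4π×0.197²) = 0.06835 K/W
R_total = 2.925 K/W
Q = ΔT/R_total = 195/2.925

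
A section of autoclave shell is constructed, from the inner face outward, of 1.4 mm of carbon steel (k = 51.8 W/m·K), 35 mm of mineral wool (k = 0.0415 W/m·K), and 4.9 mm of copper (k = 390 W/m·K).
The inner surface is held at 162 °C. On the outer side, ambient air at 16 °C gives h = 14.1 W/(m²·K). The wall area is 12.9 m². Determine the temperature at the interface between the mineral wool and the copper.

Treating each layer as a thermal resistance in series:
R_carbon steel = L/(kA) = 0.0014/(51.8×12.9) = 2.095×10^-6 K/W
R_mineral wool = L/(kA) = 0.035/(0.0415×12.9) = 0.06538 K/W
R_copper = L/(kA) = 0.0049/(390×12.9) = 9.74×10^-7 K/W
R_outer film = 1/(h_o·A) = 1/(14.1×12.9) = 0.005498 K/W
R_total = 0.07088 K/W;  Q = ΔT/R_total = 146/0.07088 = 2060 W
T_interface = T_inner − Q·ΣR(inner→interface) = 162 − 2060×0.06538

T ≈ 27.3 °C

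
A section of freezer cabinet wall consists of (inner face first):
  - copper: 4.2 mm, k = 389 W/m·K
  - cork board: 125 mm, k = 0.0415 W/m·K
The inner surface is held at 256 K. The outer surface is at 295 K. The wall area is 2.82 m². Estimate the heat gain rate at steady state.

Treating each layer as a thermal resistance in series:
R_copper = L/(kA) = 0.0042/(389×2.82) = 3.829×10^-6 K/W
R_cork board = L/(kA) = 0.125/(0.0415×2.82) = 1.068 K/W
R_total = 1.068 K/W
Q = ΔT / R_total = 39 / 1.068

Q ≈ 36.5 W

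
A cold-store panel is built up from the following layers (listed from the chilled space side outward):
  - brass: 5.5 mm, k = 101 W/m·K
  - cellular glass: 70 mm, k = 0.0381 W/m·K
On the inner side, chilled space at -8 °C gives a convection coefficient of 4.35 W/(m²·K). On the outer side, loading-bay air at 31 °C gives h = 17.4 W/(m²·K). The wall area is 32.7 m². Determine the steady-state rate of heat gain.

Using the resistance-network approach (series):
R_inner film = 1/(h_i·A) = 1/(4.35×32.7) = 0.00703 K/W
R_brass = L/(kA) = 0.0055/(101×32.7) = 1.665×10^-6 K/W
R_cellular glass = L/(kA) = 0.07/(0.0381×32.7) = 0.05619 K/W
R_outer film = 1/(h_o·A) = 1/(17.4×32.7) = 0.001758 K/W
R_total = 0.06497 K/W
Q = ΔT / R_total = 39 / 0.06497

Q ≈ 600 W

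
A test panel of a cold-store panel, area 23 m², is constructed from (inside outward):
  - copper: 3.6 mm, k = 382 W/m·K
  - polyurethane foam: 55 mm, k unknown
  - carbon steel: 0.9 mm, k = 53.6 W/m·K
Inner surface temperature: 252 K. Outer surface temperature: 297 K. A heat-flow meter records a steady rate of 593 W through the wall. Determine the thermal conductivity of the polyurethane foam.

Thermal resistances in series:
R_copper = L/(kA) = 0.0036/(382×23) = 4.097×10^-7 K/W
R_carbon steel = L/(kA) = 0.0009/(53.6×23) = 7.3×10^-7 K/W
Sum of known resistances R_other = 1.14×10^-6 K/W
Total R = ΔT/Q = 45/593 = 0.07589 K/W
R_polyurethane foam = R_total − R_other = 0.07588 K/W
k = L/(R·A) = 0.055/(0.07588×23)

k ≈ 0.0315 W/(m·K)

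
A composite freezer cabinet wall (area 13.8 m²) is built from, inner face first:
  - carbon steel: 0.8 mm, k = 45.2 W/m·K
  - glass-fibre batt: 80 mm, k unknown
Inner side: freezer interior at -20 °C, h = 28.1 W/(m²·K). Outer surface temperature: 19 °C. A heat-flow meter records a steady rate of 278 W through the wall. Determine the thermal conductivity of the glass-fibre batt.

k ≈ 0.0421 W/(m·K)

Using the resistance-network approach (series):
R_inner film = 1/(h_i·A) = 1/(28.1×13.8) = 0.002579 K/W
R_carbon steel = L/(kA) = 0.0008/(45.2×13.8) = 1.283×10^-6 K/W
Sum of known resistances R_other = 0.00258 K/W
Total R = ΔT/Q = 39/278 = 0.1403 K/W
R_glass-fibre batt = R_total − R_other = 0.1377 K/W
k = L/(R·A) = 0.08/(0.1377×13.8)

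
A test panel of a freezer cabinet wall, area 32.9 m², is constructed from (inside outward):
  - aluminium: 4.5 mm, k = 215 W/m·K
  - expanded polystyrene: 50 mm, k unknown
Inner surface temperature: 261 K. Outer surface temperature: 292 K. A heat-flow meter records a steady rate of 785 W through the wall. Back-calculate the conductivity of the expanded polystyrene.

k ≈ 0.0385 W/(m·K)

Using the resistance-network approach (series):
R_aluminium = L/(kA) = 0.0045/(215×32.9) = 6.362×10^-7 K/W
Sum of known resistances R_other = 6.362×10^-7 K/W
Total R = ΔT/Q = 31/785 = 0.03949 K/W
R_expanded polystyrene = R_total − R_other = 0.03949 K/W
k = L/(R·A) = 0.05/(0.03949×32.9)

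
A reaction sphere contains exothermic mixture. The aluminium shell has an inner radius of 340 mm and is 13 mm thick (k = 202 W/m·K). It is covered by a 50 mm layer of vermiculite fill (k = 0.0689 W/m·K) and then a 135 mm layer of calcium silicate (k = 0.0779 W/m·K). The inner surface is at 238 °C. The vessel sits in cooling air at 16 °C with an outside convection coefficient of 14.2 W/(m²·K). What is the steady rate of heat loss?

Q ≈ 209 W

Each spherical layer contributes R = (1/r_i − 1/r_o)/(4πk):
R_aluminium shell = (1/0.34 − 1/0.353)/(4π×202) = 4.267×10^-5 K/W
R_vermiculite fill = (1/0.353 − 1/0.403)/(4π×0.0689) = 0.4059 K/W
R_calcium silicate = (1/0.403 − 1/0.538)/(4π×0.0779) = 0.6361 K/W
R_outer film = 1/(h·4πr_o²) = 1/(14.2×4π×0.538²) = 0.01936 K/W
R_total = 1.061 K/W
Q = ΔT/R_total = 222/1.061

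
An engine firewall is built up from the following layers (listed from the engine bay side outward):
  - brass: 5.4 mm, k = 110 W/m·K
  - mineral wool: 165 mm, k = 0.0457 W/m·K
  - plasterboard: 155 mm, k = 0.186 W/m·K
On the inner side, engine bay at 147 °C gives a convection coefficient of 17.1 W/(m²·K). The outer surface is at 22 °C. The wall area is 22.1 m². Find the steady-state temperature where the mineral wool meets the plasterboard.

Using the resistance-network approach (series):
R_inner film = 1/(h_i·A) = 1/(17.1×22.1) = 0.002646 K/W
R_brass = L/(kA) = 0.0054/(110×22.1) = 2.221×10^-6 K/W
R_mineral wool = L/(kA) = 0.165/(0.0457×22.1) = 0.1634 K/W
R_plasterboard = L/(kA) = 0.155/(0.186×22.1) = 0.03771 K/W
R_total = 0.2037 K/W;  Q = ΔT/R_total = 125/0.2037 = 613.6 W
T_interface = T_inner − Q·ΣR(inner→interface) = 147 − 614×0.166

T ≈ 45.1 °C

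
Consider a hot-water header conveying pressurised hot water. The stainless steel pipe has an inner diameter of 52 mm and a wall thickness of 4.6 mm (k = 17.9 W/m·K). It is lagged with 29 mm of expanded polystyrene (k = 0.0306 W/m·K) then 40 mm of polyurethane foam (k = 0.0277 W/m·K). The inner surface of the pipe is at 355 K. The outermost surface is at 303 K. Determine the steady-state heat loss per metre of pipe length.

Treating each annulus and film as a series resistance:
R_stainless steel pipe wall = ln(30.6/26)/(2π×17.9×1) = 0.001448 K/W
R_expanded polystyrene = ln(59.6/30.6)/(2π×0.0306×1) = 3.467 K/W
R_polyurethane foam = ln(99.6/59.6)/(2π×0.0277×1) = 2.95 K/W
R_total = 6.419 K/W
Q = ΔT/R_total = 52/6.419

q′ ≈ 8.1 W/m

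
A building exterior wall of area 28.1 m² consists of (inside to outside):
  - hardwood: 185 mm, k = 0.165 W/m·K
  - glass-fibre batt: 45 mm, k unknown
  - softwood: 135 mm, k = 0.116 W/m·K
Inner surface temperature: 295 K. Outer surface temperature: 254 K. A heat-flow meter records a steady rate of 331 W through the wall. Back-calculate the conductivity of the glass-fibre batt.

Thermal resistances in series:
R_hardwood = L/(kA) = 0.185/(0.165×28.1) = 0.0399 K/W
R_softwood = L/(kA) = 0.135/(0.116×28.1) = 0.04142 K/W
Sum of known resistances R_other = 0.08132 K/W
Total R = ΔT/Q = 41/331 = 0.1239 K/W
R_glass-fibre batt = R_total − R_other = 0.04255 K/W
k = L/(R·A) = 0.045/(0.04255×28.1)

k ≈ 0.0376 W/(m·K)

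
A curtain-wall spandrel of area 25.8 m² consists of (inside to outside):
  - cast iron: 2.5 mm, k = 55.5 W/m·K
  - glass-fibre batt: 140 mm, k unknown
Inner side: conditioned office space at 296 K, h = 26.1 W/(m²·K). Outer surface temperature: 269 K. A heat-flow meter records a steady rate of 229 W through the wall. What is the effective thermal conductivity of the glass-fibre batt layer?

Treating each layer as a thermal resistance in series:
R_inner film = 1/(h_i·A) = 1/(26.1×25.8) = 0.001485 K/W
R_cast iron = L/(kA) = 0.0025/(55.5×25.8) = 1.746×10^-6 K/W
Sum of known resistances R_other = 0.001487 K/W
Total R = ΔT/Q = 27/229 = 0.1179 K/W
R_glass-fibre batt = R_total − R_other = 0.1164 K/W
k = L/(R·A) = 0.14/(0.1164×25.8)

k ≈ 0.0466 W/(m·K)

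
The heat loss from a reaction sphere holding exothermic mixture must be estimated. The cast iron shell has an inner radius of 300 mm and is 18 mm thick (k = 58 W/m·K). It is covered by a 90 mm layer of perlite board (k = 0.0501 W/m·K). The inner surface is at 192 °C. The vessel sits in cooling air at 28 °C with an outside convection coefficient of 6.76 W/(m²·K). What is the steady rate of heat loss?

Q ≈ 140 W

For a spherical shell R = (1/r₁ − 1/r₂)/(4πk); film R = 1/(h·4πr²). In series:
R_cast iron shell = (1/0.3 − 1/0.318)/(4π×58) = 2.589×10^-4 K/W
R_perlite board = (1/0.318 − 1/0.408)/(4π×0.0501) = 1.102 K/W
R_outer film = 1/(h·4πr_o²) = 1/(6.76×4π×0.408²) = 0.07072 K/W
R_total = 1.173 K/W
Q = ΔT/R_total = 164/1.173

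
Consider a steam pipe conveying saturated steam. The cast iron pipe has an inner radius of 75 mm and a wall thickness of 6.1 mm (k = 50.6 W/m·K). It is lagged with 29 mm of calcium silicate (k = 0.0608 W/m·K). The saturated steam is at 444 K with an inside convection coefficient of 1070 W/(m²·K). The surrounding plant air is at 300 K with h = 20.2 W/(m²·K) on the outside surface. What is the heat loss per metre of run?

Radial resistances (cylindrical: R_cond = ln(r_o/r_i)/(2πkL), R_conv = 1/(h·2πrL)):
R_inner film = 1/(h_i·2πr₁L) = 1/(1070×2π×0.075×1) = 0.001983 K/W
R_cast iron pipe wall = ln(81.1/75)/(2π×50.6×1) = 2.46×10^-4 K/W
R_calcium silicate = ln(110.1/81.1)/(2π×0.0608×1) = 0.8002 K/W
R_outer film = 1/(h_o·2πr_oL) = 1/(20.2×2π×0.1101×1) = 0.07156 K/W
R_total = 0.874 K/W
Q = ΔT/R_total = 144/0.874

q′ ≈ 165 W/m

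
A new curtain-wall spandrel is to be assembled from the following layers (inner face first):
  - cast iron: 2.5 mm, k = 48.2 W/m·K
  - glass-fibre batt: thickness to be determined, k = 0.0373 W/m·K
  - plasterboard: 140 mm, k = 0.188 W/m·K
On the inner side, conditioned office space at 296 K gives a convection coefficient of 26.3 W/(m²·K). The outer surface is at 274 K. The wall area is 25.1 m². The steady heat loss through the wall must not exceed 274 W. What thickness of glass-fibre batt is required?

L ≈ 46 mm

Treating each layer as a thermal resistance in series:
R_inner film = 1/(h_i·A) = 1/(26.3×25.1) = 0.001515 K/W
R_cast iron = L/(kA) = 0.0025/(48.2×25.1) = 2.066×10^-6 K/W
R_plasterboard = L/(kA) = 0.14/(0.188×25.1) = 0.02967 K/W
Sum of the known resistances R_other = 0.03119 K/W
Required total resistance R_tot = ΔT/Q_allow = 22/274 = 0.08029 K/W
R_glass-fibre batt = R_tot − R_other = 0.04911 K/W
L = R·k·A = 0.04911×0.0373×25.1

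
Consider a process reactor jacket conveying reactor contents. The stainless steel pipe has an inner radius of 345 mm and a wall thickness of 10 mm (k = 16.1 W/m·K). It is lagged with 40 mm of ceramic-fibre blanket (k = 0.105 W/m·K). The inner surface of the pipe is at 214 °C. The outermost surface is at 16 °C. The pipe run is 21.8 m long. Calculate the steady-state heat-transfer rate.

Q ≈ 26600 W

For a radial system each layer contributes R = ln(r_out/r_in)/(2πkL); films add R = 1/(hA).
R_stainless steel pipe wall = ln(355/345)/(2π×16.1×21.8) = 1.296×10^-5 K/W
R_ceramic-fibre blanket = ln(395/355)/(2π×0.105×21.8) = 0.007424 K/W
R_total = 0.007437 K/W
Q = ΔT/R_total = 198/0.007437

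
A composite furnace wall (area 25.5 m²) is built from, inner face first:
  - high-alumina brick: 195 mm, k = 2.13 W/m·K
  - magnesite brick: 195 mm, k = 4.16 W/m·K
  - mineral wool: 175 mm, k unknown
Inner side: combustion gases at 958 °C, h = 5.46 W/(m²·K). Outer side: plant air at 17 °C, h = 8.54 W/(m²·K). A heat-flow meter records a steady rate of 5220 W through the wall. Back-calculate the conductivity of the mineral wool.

k ≈ 0.0421 W/(m·K)

Treating each layer as a thermal resistance in series:
R_inner film = 1/(h_i·A) = 1/(5.46×25.5) = 0.007182 K/W
R_high-alumina brick = L/(kA) = 0.195/(2.13×25.5) = 0.00359 K/W
R_magnesite brick = L/(kA) = 0.195/(4.16×25.5) = 0.001838 K/W
R_outer film = 1/(h_o·A) = 1/(8.54×25.5) = 0.004592 K/W
Sum of known resistances R_other = 0.0172 K/W
Total R = ΔT/Q = 941/5220 = 0.1803 K/W
R_mineral wool = R_total − R_other = 0.1631 K/W
k = L/(R·A) = 0.175/(0.1631×25.5)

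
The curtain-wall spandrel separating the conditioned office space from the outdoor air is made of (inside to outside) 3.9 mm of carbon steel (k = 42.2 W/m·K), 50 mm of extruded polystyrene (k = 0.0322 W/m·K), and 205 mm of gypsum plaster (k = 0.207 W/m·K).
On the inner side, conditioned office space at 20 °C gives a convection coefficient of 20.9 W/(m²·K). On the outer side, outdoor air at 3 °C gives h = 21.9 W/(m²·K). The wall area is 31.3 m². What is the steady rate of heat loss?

Model the wall as resistances in series:
R_inner film = 1/(h_i·A) = 1/(20.9×31.3) = 0.001529 K/W
R_carbon steel = L/(kA) = 0.0039/(42.2×31.3) = 2.953×10^-6 K/W
R_extruded polystyrene = L/(kA) = 0.05/(0.0322×31.3) = 0.04961 K/W
R_gypsum plaster = L/(kA) = 0.205/(0.207×31.3) = 0.03164 K/W
R_outer film = 1/(h_o·A) = 1/(21.9×31.3) = 0.001459 K/W
R_total = 0.08424 K/W
Q = ΔT / R_total = 17 / 0.08424

Q ≈ 202 W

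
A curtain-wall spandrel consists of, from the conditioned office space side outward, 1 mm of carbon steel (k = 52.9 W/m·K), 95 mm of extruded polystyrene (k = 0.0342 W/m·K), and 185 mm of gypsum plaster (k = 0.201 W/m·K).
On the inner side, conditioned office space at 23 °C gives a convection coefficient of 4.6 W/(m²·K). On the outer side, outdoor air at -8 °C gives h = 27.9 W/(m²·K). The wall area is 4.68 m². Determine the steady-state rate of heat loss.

Q ≈ 36.7 W

Series thermal resistances:
R_inner film = 1/(h_i·A) = 1/(4.6×4.68) = 0.04645 K/W
R_carbon steel = L/(kA) = 0.001/(52.9×4.68) = 4.039×10^-6 K/W
R_extruded polystyrene = L/(kA) = 0.095/(0.0342×4.68) = 0.5935 K/W
R_gypsum plaster = L/(kA) = 0.185/(0.201×4.68) = 0.1967 K/W
R_outer film = 1/(h_o·A) = 1/(27.9×4.68) = 0.007659 K/W
R_total = 0.8443 K/W
Q = ΔT / R_total = 31 / 0.8443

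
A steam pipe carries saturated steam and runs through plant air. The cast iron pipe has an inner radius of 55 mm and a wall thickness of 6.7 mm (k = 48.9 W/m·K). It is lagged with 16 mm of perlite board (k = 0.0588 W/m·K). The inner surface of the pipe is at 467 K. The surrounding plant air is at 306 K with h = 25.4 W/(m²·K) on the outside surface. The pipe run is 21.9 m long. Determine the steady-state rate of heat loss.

Q ≈ 5000 W

For a radial system each layer contributes R = ln(r_out/r_in)/(2πkL); films add R = 1/(hA).
R_cast iron pipe wall = ln(61.7/55)/(2π×48.9×21.9) = 1.708×10^-5 K/W
R_perlite board = ln(77.7/61.7)/(2π×0.0588×21.9) = 0.0285 K/W
R_outer film = 1/(h_o·2πr_oL) = 1/(25.4×2π×0.0777×21.9) = 0.003682 K/W
R_total = 0.0322 K/W
Q = ΔT/R_total = 161/0.0322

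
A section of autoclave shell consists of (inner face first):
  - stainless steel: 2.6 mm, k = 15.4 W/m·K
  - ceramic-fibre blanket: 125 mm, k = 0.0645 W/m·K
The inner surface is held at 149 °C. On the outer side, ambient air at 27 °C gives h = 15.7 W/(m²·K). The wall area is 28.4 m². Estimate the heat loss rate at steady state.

Q ≈ 1730 W

Treating each layer as a thermal resistance in series:
R_stainless steel = L/(kA) = 0.0026/(15.4×28.4) = 5.945×10^-6 K/W
R_ceramic-fibre blanket = L/(kA) = 0.125/(0.0645×28.4) = 0.06824 K/W
R_outer film = 1/(h_o·A) = 1/(15.7×28.4) = 0.002243 K/W
R_total = 0.07049 K/W
Q = ΔT / R_total = 122 / 0.07049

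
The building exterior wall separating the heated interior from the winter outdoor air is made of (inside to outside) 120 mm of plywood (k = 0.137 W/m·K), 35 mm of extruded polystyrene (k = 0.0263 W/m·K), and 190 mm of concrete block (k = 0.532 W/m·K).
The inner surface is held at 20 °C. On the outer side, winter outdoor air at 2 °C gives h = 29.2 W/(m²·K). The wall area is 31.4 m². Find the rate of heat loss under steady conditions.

Model the wall as resistances in series:
R_plywood = L/(kA) = 0.12/(0.137×31.4) = 0.0279 K/W
R_extruded polystyrene = L/(kA) = 0.035/(0.0263×31.4) = 0.04238 K/W
R_concrete block = L/(kA) = 0.19/(0.532×31.4) = 0.01137 K/W
R_outer film = 1/(h_o·A) = 1/(29.2×31.4) = 0.001091 K/W
R_total = 0.08274 K/W
Q = ΔT / R_total = 18 / 0.08274

Q ≈ 218 W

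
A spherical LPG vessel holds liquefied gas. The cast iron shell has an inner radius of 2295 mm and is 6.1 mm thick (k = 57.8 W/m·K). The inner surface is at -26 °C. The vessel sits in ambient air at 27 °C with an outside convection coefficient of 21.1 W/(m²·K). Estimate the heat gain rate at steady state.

Radial (spherical) resistances in series:
R_cast iron shell = (1/2.295 − 1/2.3011)/(4π×57.8) = 1.59×10^-6 K/W
R_outer film = 1/(h·4πr_o²) = 1/(21.1×4π×2.3011²) = 7.123×10^-4 K/W
R_total = 7.138×10^-4 K/W
Q = ΔT/R_total = 53/7.138×10^-4

Q ≈ 74200 W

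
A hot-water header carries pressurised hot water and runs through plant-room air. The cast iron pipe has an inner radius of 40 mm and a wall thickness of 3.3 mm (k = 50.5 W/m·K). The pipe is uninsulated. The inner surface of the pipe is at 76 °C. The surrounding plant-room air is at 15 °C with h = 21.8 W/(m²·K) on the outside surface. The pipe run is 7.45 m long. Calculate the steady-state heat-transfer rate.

Q ≈ 2690 W

Treating each annulus and film as a series resistance:
R_cast iron pipe wall = ln(43.3/40)/(2π×50.5×7.45) = 3.354×10^-5 K/W
R_outer film = 1/(h_o·2πr_oL) = 1/(21.8×2π×0.0433×7.45) = 0.02263 K/W
R_total = 0.02267 K/W
Q = ΔT/R_total = 61/0.02267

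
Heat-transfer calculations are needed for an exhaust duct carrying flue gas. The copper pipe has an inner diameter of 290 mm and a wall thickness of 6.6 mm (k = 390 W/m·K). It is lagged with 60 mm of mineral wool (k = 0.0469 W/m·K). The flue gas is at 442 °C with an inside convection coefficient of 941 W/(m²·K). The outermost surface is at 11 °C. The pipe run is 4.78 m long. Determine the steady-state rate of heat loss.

Q ≈ 1820 W

Treating each annulus and film as a series resistance:
R_inner film = 1/(h_i·2πr₁L) = 1/(941×2π×0.145×4.78) = 2.44×10^-4 K/W
R_copper pipe wall = ln(151.6/145)/(2π×390×4.78) = 3.8×10^-6 K/W
R_mineral wool = ln(211.6/151.6)/(2π×0.0469×4.78) = 0.2367 K/W
R_total = 0.237 K/W
Q = ΔT/R_total = 431/0.237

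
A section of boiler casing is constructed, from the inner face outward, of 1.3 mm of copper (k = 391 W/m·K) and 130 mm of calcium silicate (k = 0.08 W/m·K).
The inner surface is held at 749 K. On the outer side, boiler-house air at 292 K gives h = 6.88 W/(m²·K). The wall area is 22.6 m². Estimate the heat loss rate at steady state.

Thermal resistances in series:
R_copper = L/(kA) = 0.0013/(391×22.6) = 1.471×10^-7 K/W
R_calcium silicate = L/(kA) = 0.13/(0.08×22.6) = 0.0719 K/W
R_outer film = 1/(h_o·A) = 1/(6.88×22.6) = 0.006431 K/W
R_total = 0.07833 K/W
Q = ΔT / R_total = 457 / 0.07833

Q ≈ 5830 W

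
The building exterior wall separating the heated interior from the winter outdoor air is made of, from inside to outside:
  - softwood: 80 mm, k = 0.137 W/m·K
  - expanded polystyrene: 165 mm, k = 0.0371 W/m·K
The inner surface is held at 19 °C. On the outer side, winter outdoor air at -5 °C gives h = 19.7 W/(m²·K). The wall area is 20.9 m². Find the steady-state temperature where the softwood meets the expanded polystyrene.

T ≈ 16.2 °C

Using the resistance-network approach (series):
R_softwood = L/(kA) = 0.08/(0.137×20.9) = 0.02794 K/W
R_expanded polystyrene = L/(kA) = 0.165/(0.0371×20.9) = 0.2128 K/W
R_outer film = 1/(h_o·A) = 1/(19.7×20.9) = 0.002429 K/W
R_total = 0.2432 K/W;  Q = ΔT/R_total = 24/0.2432 = 98.7 W
T_interface = T_inner − Q·ΣR(inner→interface) = 19 − 98.7×0.02794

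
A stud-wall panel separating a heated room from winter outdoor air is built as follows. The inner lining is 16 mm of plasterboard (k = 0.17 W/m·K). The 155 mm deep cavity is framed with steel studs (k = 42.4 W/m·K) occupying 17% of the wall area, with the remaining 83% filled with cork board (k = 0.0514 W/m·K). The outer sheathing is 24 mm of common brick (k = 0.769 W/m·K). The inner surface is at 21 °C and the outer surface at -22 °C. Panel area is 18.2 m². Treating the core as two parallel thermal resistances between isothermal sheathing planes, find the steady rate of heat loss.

Sheathing layers in series; stud and cavity paths in parallel between them.
R_inner = 0.016/(0.17×18.2) = 0.005171 K/W
R_stud  = 0.155/(42.4×0.17×18.2) = 0.001182 K/W
R_cav   = 0.155/(0.0514×0.83×18.2) = 0.1996 K/W
1/R_core = 1/R_stud + 1/R_cav → R_core = 0.001175 K/W
R_outer = 0.024/(0.769×18.2) = 0.001715 K/W
R_total = 0.008061 K/W
Q = ΔT/R_total = 43/0.008061

Q ≈ 5330 W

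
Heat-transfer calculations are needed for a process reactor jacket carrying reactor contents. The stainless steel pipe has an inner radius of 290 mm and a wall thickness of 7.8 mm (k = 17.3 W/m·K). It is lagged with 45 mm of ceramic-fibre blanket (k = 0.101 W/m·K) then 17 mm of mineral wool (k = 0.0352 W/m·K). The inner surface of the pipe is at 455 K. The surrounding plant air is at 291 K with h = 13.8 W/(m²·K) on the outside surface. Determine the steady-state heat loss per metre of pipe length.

Radial resistances (cylindrical: R_cond = ln(r_o/r_i)/(2πkL), R_conv = 1/(h·2πrL)):
R_stainless steel pipe wall = ln(297.8/290)/(2π×17.3×1) = 2.442×10^-4 K/W
R_ceramic-fibre blanket = ln(342.8/297.8)/(2π×0.101×1) = 0.2218 K/W
R_mineral wool = ln(359.8/342.8)/(2π×0.0352×1) = 0.2188 K/W
R_outer film = 1/(h_o·2πr_oL) = 1/(13.8×2π×0.3598×1) = 0.03205 K/W
R_total = 0.4729 K/W
Q = ΔT/R_total = 164/0.4729

q′ ≈ 347 W/m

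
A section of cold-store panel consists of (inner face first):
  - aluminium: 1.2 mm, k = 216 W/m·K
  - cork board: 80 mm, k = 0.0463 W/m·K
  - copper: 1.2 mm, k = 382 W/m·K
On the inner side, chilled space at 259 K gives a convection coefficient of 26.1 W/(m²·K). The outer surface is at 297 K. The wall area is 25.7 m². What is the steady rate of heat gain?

Model the wall as resistances in series:
R_inner film = 1/(h_i·A) = 1/(26.1×25.7) = 0.001491 K/W
R_aluminium = L/(kA) = 0.0012/(216×25.7) = 2.162×10^-7 K/W
R_cork board = L/(kA) = 0.08/(0.0463×25.7) = 0.06723 K/W
R_copper = L/(kA) = 0.0012/(382×25.7) = 1.222×10^-7 K/W
R_total = 0.06872 K/W
Q = ΔT / R_total = 38 / 0.06872

Q ≈ 553 W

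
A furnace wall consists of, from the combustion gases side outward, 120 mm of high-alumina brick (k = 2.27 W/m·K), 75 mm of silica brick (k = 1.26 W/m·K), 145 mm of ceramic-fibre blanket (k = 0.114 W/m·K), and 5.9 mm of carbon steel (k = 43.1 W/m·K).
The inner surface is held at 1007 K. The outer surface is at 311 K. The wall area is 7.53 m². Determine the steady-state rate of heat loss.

Series thermal resistances:
R_high-alumina brick = L/(kA) = 0.12/(2.27×7.53) = 0.00702 K/W
R_silica brick = L/(kA) = 0.075/(1.26×7.53) = 0.007905 K/W
R_ceramic-fibre blanket = L/(kA) = 0.145/(0.114×7.53) = 0.1689 K/W
R_carbon steel = L/(kA) = 0.0059/(43.1×7.53) = 1.818×10^-5 K/W
R_total = 0.1839 K/W
Q = ΔT / R_total = 696 / 0.1839

Q ≈ 3790 W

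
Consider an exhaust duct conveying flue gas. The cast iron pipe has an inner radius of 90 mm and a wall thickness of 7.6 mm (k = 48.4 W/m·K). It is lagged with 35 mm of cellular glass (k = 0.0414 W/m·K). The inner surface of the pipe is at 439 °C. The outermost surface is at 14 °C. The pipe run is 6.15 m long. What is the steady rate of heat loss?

Cylindrical conduction, so R = ln(r₂/r₁)/(2πkL) per layer, in series:
R_cast iron pipe wall = ln(97.6/90)/(2π×48.4×6.15) = 4.335×10^-5 K/W
R_cellular glass = ln(132.6/97.6)/(2π×0.0414×6.15) = 0.1916 K/W
R_total = 0.1916 K/W
Q = ΔT/R_total = 425/0.1916

Q ≈ 2220 W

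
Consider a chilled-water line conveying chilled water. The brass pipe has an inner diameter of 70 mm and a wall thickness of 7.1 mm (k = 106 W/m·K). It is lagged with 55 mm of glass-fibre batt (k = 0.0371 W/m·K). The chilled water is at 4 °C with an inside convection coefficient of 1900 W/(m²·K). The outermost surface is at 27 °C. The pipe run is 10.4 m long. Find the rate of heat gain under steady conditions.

Q ≈ 66.7 W

For a radial system each layer contributes R = ln(r_out/r_in)/(2πkL); films add R = 1/(hA).
R_inner film = 1/(h_i·2πr₁L) = 1/(1900×2π×0.035×10.4) = 2.301×10^-4 K/W
R_brass pipe wall = ln(42.1/35)/(2π×106×10.4) = 2.667×10^-5 K/W
R_glass-fibre batt = ln(97.1/42.1)/(2π×0.0371×10.4) = 0.3447 K/W
R_total = 0.345 K/W
Q = ΔT/R_total = 23/0.345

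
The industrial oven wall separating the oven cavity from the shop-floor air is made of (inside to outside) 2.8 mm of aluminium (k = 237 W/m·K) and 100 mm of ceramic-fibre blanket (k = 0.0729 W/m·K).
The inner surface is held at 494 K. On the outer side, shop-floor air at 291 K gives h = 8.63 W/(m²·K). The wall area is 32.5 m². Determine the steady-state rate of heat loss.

Q ≈ 4430 W

Treating each layer as a thermal resistance in series:
R_aluminium = L/(kA) = 0.0028/(237×32.5) = 3.635×10^-7 K/W
R_ceramic-fibre blanket = L/(kA) = 0.1/(0.0729×32.5) = 0.04221 K/W
R_outer film = 1/(h_o·A) = 1/(8.63×32.5) = 0.003565 K/W
R_total = 0.04577 K/W
Q = ΔT / R_total = 203 / 0.04577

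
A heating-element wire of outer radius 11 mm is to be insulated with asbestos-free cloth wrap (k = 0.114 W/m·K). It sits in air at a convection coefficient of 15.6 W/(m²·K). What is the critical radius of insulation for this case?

r_cr ≈ 7.31 mm

For a cylinder r_cr = k/h = 0.114/15.6
r_cr = 7.31 mm; since the bare radius (11 mm) is above r_cr, any added insulation will reduce heat loss.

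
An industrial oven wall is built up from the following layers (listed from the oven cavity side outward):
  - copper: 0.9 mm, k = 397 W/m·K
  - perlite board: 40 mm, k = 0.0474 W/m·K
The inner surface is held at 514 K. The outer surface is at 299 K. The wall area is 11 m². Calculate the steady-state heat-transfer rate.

Series thermal resistances:
R_copper = L/(kA) = 0.0009/(397×11) = 2.061×10^-7 K/W
R_perlite board = L/(kA) = 0.04/(0.0474×11) = 0.07672 K/W
R_total = 0.07672 K/W
Q = ΔT / R_total = 215 / 0.07672

Q ≈ 2800 W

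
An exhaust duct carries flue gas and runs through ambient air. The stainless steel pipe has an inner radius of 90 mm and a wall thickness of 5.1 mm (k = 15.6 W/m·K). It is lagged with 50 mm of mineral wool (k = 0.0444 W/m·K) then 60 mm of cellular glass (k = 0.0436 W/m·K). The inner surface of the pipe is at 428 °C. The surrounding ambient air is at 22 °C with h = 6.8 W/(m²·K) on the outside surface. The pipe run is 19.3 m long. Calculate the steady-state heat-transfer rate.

Per-layer cylindrical resistances, series-summed:
R_stainless steel pipe wall = ln(95.1/90)/(2π×15.6×19.3) = 2.914×10^-5 K/W
R_mineral wool = ln(145.1/95.1)/(2π×0.0444×19.3) = 0.07847 K/W
R_cellular glass = ln(205.1/145.1)/(2π×0.0436×19.3) = 0.06546 K/W
R_outer film = 1/(h_o·2πr_oL) = 1/(6.8×2π×0.2051×19.3) = 0.005913 K/W
R_total = 0.1499 K/W
Q = ΔT/R_total = 406/0.1499

Q ≈ 2710 W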